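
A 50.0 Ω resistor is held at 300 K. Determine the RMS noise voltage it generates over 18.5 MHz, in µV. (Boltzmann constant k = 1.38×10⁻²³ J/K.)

V_n = √(4kTRB)
4kTRB = 4 × 1.38×10⁻²³ × 300 × 5.00×10¹ × 1.85×10⁷ = 1.53×10⁻¹¹ V²
V_n = √(1.53×10⁻¹¹) = 3.91×10⁻⁶ V = 3.91 µV

3.91 µV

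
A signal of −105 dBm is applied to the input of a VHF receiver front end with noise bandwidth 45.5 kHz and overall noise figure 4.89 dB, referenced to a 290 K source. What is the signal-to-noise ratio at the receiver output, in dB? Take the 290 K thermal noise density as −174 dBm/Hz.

Noise floor: N = −174 + 10 log₁₀(B) + NF
10 log₁₀(4.55×10⁴) = 46.58 dB
N = −174 + 46.58 + 4.89 = −122.53 dBm
SNR = P_sig − N = −105 − (−122.53) = 17.53 dB → 17.5 dB

17.5 dB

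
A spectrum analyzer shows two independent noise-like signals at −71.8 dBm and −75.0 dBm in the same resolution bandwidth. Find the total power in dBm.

Convert to linear, add, convert back:
P₁ = 6.61×10⁻¹¹ W, P₂ = 3.16×10⁻¹¹ W
P_tot = 9.77×10⁻¹¹ W → 10 log₁₀(P_tot / 10⁻³) = −70.1 dBm

−70.1 dBm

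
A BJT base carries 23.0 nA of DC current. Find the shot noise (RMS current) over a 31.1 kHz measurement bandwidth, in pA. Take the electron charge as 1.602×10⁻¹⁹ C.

15.1 pA

I_n = √(2qI·B)
2qI·B = 2 × 1.602×10⁻¹⁹ × 2.30×10⁻⁸ × 3.11×10⁴ = 2.29×10⁻²² A²
I_n = √(2.29×10⁻²²) = 1.51×10⁻¹¹ A = 15.1 pA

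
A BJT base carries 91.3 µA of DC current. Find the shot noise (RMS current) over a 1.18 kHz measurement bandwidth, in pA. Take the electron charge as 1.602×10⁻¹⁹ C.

I_n = √(2qI·B)
2qI·B = 2 × 1.602×10⁻¹⁹ × 9.13×10⁻⁵ × 1.18×10³ = 3.45×10⁻²⁰ A²
I_n = √(3.45×10⁻²⁰) = 1.86×10⁻¹⁰ A = 186 pA

186 pA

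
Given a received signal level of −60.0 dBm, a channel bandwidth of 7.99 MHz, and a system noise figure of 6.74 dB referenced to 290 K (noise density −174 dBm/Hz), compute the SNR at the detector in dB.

38.2 dB

Noise floor: N = −174 + 10 log₁₀(B) + NF
10 log₁₀(7.99×10⁶) = 69.03 dB
N = −174 + 69.03 + 6.74 = −98.23 dBm
SNR = P_sig − N = −60.0 − (−98.23) = 38.23 dB → 38.2 dB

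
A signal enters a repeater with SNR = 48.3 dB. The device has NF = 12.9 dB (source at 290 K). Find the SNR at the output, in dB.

By definition F = SNR_in/SNR_out, so in dB: SNR_out = SNR_in − NF
SNR_out = 48.3 − 12.9 = 35.4 dB

35.4 dB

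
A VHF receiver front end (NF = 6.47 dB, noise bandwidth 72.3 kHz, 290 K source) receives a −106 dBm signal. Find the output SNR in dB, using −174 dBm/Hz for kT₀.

12.9 dB

Noise floor: N = −174 + 10 log₁₀(B) + NF
10 log₁₀(7.23×10⁴) = 48.59 dB
N = −174 + 48.59 + 6.47 = −118.94 dBm
SNR = P_sig − N = −106 − (−118.94) = 12.94 dB → 12.9 dB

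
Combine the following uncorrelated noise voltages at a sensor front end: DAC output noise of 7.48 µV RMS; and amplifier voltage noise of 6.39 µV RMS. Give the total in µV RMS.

9.84 µV

Uncorrelated sources add in power (mean-square): V_tot = √(ΣV_i²)
V_tot = √[(7.48×10⁻⁶)² + (6.39×10⁻⁶)²] = 9.84×10⁻⁶ V = 9.84 µV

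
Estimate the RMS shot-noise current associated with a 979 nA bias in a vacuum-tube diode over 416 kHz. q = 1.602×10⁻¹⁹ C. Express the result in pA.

361 pA

I_n = √(2qI·B)
2qI·B = 2 × 1.602×10⁻¹⁹ × 9.79×10⁻⁷ × 4.16×10⁵ = 1.30×10⁻¹⁹ A²
I_n = √(1.30×10⁻¹⁹) = 3.61×10⁻¹⁰ A = 361 pA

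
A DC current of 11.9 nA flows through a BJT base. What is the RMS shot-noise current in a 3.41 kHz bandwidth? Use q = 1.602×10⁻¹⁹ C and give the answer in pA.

3.61 pA

I_n = √(2qI·B)
2qI·B = 2 × 1.602×10⁻¹⁹ × 1.19×10⁻⁸ × 3.41×10³ = 1.30×10⁻²³ A²
I_n = √(1.30×10⁻²³) = 3.61×10⁻¹² A = 3.61 pA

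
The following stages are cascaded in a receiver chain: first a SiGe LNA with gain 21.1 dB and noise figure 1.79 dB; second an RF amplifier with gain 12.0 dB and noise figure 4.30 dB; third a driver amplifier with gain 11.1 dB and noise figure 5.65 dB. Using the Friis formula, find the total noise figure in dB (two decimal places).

1.83 dB

Convert to linear (a loss of L dB is a gain of −L dB): F_i = 10^(NF_i/10), G_i = 10^(G_i,dB/10)
  Stage 1: F_1 = 10^(1.79/10) = 1.510, G_1 = 10^(21.1/10) = 128.8
  Stage 2: F_2 = 10^(4.30/10) = 2.692, G_2 = 10^(12.0/10) = 15.85
  Stage 3: F_3 = 10^(5.65/10) = 3.673, G_3 = 10^(11.1/10) = 12.88
Friis cascade:
  F = 1.510 + (2.692 − 1)/128.8 + (3.673 − 1)/2042 = 1.525
NF = 10 log₁₀(1.525) = 1.83 dB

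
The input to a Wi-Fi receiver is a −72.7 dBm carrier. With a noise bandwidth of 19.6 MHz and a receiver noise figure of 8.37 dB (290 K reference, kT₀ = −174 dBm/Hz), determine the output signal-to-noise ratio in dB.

Noise floor: N = −174 + 10 log₁₀(B) + NF
10 log₁₀(1.96×10⁷) = 72.92 dB
N = −174 + 72.92 + 8.37 = −92.71 dBm
SNR = P_sig − N = −72.7 − (−92.71) = 20.01 dB → 20.0 dB

20.0 dB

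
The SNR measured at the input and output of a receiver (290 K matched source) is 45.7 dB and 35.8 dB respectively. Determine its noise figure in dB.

NF (dB) = SNR_in(dB) − SNR_out(dB) when the source is at T₀
NF = 45.7 − 35.8 = 9.9 dB

9.9 dB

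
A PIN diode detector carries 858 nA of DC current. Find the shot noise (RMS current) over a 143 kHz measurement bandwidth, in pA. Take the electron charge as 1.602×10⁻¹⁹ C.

I_n = √(2qI·B)
2qI·B = 2 × 1.602×10⁻¹⁹ × 8.58×10⁻⁷ × 1.43×10⁵ = 3.93×10⁻²⁰ A²
I_n = √(3.93×10⁻²⁰) = 1.98×10⁻¹⁰ A = 198 pA

198 pA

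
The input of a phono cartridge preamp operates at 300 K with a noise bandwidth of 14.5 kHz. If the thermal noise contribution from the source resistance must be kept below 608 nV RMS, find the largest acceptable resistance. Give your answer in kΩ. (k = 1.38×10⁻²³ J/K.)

Johnson–Nyquist: V_n = √(4kTRB) ⇒ R = V_n² / (4kTB)
4kTB = 4 × 1.38×10⁻²³ × 300 × 1.45×10⁴ = 2.40×10⁻¹⁶
R = (6.08×10⁻⁷)² / 2.40×10⁻¹⁶ = 1.54×10³ Ω = 1.54 kΩ

1.54 kΩ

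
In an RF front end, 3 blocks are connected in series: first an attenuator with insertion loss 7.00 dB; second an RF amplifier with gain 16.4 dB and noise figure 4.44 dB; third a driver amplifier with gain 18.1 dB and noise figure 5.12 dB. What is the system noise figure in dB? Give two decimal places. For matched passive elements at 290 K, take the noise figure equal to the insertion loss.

11.52 dB

Convert to linear (a loss of L dB is a gain of −L dB): F_i = 10^(NF_i/10), G_i = 10^(G_i,dB/10)
  Stage 1: F_1 = 10^(7.00/10) = 5.012, G_1 = 10^(−7.00/10) = 0.1995
  Stage 2: F_2 = 10^(4.44/10) = 2.780, G_2 = 10^(16.4/10) = 43.65
  Stage 3: F_3 = 10^(5.12/10) = 3.251, G_3 = 10^(18.1/10) = 64.57
Friis cascade:
  F = 5.012 + (2.780 − 1)/0.1995 + (3.251 − 1)/8.710 = 14.19
NF = 10 log₁₀(14.19) = 11.52 dB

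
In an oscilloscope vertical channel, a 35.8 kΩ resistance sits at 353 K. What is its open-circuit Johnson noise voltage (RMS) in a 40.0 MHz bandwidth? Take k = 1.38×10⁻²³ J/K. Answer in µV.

V_n = √(4kTRB)
4kTRB = 4 × 1.38×10⁻²³ × 353 × 3.58×10⁴ × 4.00×10⁷ = 2.79×10⁻⁸ V²
V_n = √(2.79×10⁻⁸) = 1.67×10⁻⁴ V = 167 µV

167 µV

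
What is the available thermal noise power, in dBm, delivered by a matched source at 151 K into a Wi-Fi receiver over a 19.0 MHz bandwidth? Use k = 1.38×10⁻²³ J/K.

−104.0 dBm

P_n = kTB = 1.38×10⁻²³ × 151 × 1.90×10⁷ = 3.96×10⁻¹⁴ W
In dBm: 10 log₁₀(3.96×10⁻¹⁴ / 10⁻³) = −104.0 dBm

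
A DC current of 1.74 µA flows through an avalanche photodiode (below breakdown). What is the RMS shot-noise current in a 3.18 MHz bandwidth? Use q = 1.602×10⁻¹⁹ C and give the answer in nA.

I_n = √(2qI·B)
2qI·B = 2 × 1.602×10⁻¹⁹ × 1.74×10⁻⁶ × 3.18×10⁶ = 1.77×10⁻¹⁸ A²
I_n = √(1.77×10⁻¹⁸) = 1.33×10⁻⁹ A = 1.33 nA

1.33 nA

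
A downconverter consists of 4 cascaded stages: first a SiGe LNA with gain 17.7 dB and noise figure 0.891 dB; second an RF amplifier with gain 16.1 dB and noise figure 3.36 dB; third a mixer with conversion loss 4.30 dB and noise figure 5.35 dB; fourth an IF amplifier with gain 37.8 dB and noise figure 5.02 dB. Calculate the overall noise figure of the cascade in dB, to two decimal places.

Convert to linear (a loss of L dB is a gain of −L dB): F_i = 10^(NF_i/10), G_i = 10^(G_i,dB/10)
  Stage 1: F_1 = 10^(0.891/10) = 1.228, G_1 = 10^(17.7/10) = 58.88
  Stage 2: F_2 = 10^(3.36/10) = 2.168, G_2 = 10^(16.1/10) = 40.74
  Stage 3: F_3 = 10^(5.35/10) = 3.428, G_3 = 10^(−4.30/10) = 0.3715
  Stage 4: F_4 = 10^(5.02/10) = 3.177, G_4 = 10^(37.8/10) = 6026
Friis cascade:
  F = 1.228 + (2.168 − 1)/58.88 + (3.428 − 1)/2399 + (3.177 − 1)/891.3 = 1.251
NF = 10 log₁₀(1.251) = 0.97 dB

0.97 dB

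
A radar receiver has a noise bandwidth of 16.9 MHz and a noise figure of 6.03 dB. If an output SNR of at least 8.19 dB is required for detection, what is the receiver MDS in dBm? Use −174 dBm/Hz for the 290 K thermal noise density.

Sensitivity = −174 + 10 log₁₀(B) + NF + SNR_min
= −174 + 72.28 + 6.03 + 8.19
= −87.50 dBm → −87.5 dBm

−87.5 dBm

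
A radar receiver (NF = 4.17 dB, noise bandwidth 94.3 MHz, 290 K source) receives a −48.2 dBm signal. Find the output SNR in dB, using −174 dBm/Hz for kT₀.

41.9 dB

Noise floor: N = −174 + 10 log₁₀(B) + NF
10 log₁₀(9.43×10⁷) = 79.75 dB
N = −174 + 79.75 + 4.17 = −90.08 dBm
SNR = P_sig − N = −48.2 − (−90.08) = 41.88 dB → 41.9 dB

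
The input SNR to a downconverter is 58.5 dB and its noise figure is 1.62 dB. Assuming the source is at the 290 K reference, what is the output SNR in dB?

By definition F = SNR_in/SNR_out, so in dB: SNR_out = SNR_in − NF
SNR_out = 58.5 − 1.62 = 56.88 dB

56.88 dB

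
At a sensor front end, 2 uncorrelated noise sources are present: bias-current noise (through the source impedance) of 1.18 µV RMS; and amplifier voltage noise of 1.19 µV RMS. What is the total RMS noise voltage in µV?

Uncorrelated sources add in power (mean-square): V_tot = √(ΣV_i²)
V_tot = √[(1.18×10⁻⁶)² + (1.19×10⁻⁶)²] = 1.68×10⁻⁶ V = 1.68 µV

1.68 µV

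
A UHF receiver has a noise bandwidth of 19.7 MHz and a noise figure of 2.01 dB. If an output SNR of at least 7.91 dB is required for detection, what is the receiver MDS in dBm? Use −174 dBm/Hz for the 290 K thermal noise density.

Sensitivity = −174 + 10 log₁₀(B) + NF + SNR_min
= −174 + 72.94 + 2.01 + 7.91
= −91.14 dBm → −91.1 dBm

−91.1 dBm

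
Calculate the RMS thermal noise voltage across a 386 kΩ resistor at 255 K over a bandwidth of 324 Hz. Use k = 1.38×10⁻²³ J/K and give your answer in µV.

V_n = √(4kTRB)
4kTRB = 4 × 1.38×10⁻²³ × 255 × 3.86×10⁵ × 3.24×10² = 1.76×10⁻¹² V²
V_n = √(1.76×10⁻¹²) = 1.33×10⁻⁶ V = 1.33 µV

1.33 µV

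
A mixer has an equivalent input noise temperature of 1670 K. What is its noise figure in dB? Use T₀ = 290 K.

8.30 dB

F = 1 + T_e/T₀ = 1 + 1670/290 = 6.75862
NF = 10 log₁₀(6.75862) = 8.30 dB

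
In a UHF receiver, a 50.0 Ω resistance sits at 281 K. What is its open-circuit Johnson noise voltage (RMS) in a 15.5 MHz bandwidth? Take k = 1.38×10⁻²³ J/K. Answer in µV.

3.47 µV

V_n = √(4kTRB)
4kTRB = 4 × 1.38×10⁻²³ × 281 × 5.00×10¹ × 1.55×10⁷ = 1.20×10⁻¹¹ V²
V_n = √(1.20×10⁻¹¹) = 3.47×10⁻⁶ V = 3.47 µV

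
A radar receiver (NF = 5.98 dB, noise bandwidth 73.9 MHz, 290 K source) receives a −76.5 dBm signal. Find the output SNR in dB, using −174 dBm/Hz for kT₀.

Noise floor: N = −174 + 10 log₁₀(B) + NF
10 log₁₀(7.39×10⁷) = 78.69 dB
N = −174 + 78.69 + 5.98 = −89.33 dBm
SNR = P_sig − N = −76.5 − (−89.33) = 12.83 dB → 12.8 dB

12.8 dB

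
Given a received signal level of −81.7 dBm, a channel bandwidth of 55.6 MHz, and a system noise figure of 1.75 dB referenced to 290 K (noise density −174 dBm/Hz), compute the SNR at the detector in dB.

Noise floor: N = −174 + 10 log₁₀(B) + NF
10 log₁₀(5.56×10⁷) = 77.45 dB
N = −174 + 77.45 + 1.75 = −94.80 dBm
SNR = P_sig − N = −81.7 − (−94.80) = 13.10 dB → 13.1 dB

13.1 dB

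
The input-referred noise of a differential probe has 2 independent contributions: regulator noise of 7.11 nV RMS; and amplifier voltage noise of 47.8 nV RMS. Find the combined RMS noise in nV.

Uncorrelated sources add in power (mean-square): V_tot = √(ΣV_i²)
V_tot = √[(7.11×10⁻⁹)² + (4.78×10⁻⁸)²] = 4.83×10⁻⁸ V = 48.3 nV

48.3 nV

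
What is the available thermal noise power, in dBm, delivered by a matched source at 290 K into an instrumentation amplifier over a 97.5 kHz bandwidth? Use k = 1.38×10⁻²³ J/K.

P_n = kTB = 1.38×10⁻²³ × 290 × 9.75×10⁴ = 3.90×10⁻¹⁶ W
In dBm: 10 log₁₀(3.90×10⁻¹⁶ / 10⁻³) = −124.1 dBm

−124.1 dBm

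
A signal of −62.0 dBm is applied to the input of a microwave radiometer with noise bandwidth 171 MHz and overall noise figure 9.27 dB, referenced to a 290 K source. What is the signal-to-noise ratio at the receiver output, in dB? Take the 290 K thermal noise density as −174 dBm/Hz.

Noise floor: N = −174 + 10 log₁₀(B) + NF
10 log₁₀(1.71×10⁸) = 82.33 dB
N = −174 + 82.33 + 9.27 = −82.40 dBm
SNR = P_sig − N = −62.0 − (−82.40) = 20.40 dB → 20.4 dB

20.4 dB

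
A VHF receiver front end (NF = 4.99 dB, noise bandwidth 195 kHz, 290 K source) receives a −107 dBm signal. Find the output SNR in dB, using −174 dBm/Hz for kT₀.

Noise floor: N = −174 + 10 log₁₀(B) + NF
10 log₁₀(1.95×10⁵) = 52.9 dB
N = −174 + 52.9 + 4.99 = −116.11 dBm
SNR = P_sig − N = −107 − (−116.11) = 9.11 dB → 9.1 dB

9.1 dB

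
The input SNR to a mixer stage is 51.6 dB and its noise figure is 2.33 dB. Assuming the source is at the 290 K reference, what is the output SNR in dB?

By definition F = SNR_in/SNR_out, so in dB: SNR_out = SNR_in − NF
SNR_out = 51.6 − 2.33 = 49.27 dB

49.27 dB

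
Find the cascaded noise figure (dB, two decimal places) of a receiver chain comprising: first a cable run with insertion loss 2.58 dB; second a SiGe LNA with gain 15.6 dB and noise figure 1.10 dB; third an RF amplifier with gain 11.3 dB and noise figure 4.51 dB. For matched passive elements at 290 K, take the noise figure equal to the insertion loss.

3.85 dB

Convert to linear (a loss of L dB is a gain of −L dB): F_i = 10^(NF_i/10), G_i = 10^(G_i,dB/10)
  Stage 1: F_1 = 10^(2.58/10) = 1.811, G_1 = 10^(−2.58/10) = 0.5521
  Stage 2: F_2 = 10^(1.10/10) = 1.288, G_2 = 10^(15.6/10) = 36.31
  Stage 3: F_3 = 10^(4.51/10) = 2.825, G_3 = 10^(11.3/10) = 13.49
Friis cascade:
  F = 1.811 + (1.288 − 1)/0.5521 + (2.825 − 1)/20.04 = 2.424
NF = 10 log₁₀(2.424) = 3.85 dB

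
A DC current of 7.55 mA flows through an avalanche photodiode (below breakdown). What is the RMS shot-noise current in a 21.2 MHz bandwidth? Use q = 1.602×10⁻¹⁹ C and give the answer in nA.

226 nA

I_n = √(2qI·B)
2qI·B = 2 × 1.602×10⁻¹⁹ × 7.55×10⁻³ × 2.12×10⁷ = 5.13×10⁻¹⁴ A²
I_n = √(5.13×10⁻¹⁴) = 2.26×10⁻⁷ A = 226 nA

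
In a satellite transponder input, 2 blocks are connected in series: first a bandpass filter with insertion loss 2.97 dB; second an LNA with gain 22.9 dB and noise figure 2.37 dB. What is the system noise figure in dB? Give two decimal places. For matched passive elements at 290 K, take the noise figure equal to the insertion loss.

5.34 dB

Convert to linear (a loss of L dB is a gain of −L dB): F_i = 10^(NF_i/10), G_i = 10^(G_i,dB/10)
  Stage 1: F_1 = 10^(2.97/10) = 1.982, G_1 = 10^(−2.97/10) = 0.5047
  Stage 2: F_2 = 10^(2.37/10) = 1.726, G_2 = 10^(22.9/10) = 195.0
Friis cascade:
  F = 1.982 + (1.726 − 1)/0.5047 = 3.420
NF = 10 log₁₀(3.420) = 5.34 dB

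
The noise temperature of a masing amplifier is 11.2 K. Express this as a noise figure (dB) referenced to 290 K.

0.165 dB

F = 1 + T_e/T₀ = 1 + 11.2/290 = 1.03862
NF = 10 log₁₀(1.03862) = 0.165 dB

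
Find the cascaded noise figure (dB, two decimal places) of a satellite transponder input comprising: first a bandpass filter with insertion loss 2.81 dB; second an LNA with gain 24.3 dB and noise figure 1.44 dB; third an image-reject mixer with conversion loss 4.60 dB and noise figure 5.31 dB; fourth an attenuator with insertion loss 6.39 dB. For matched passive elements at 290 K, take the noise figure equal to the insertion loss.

4.39 dB

Convert to linear (a loss of L dB is a gain of −L dB): F_i = 10^(NF_i/10), G_i = 10^(G_i,dB/10)
  Stage 1: F_1 = 10^(2.81/10) = 1.910, G_1 = 10^(−2.81/10) = 0.5236
  Stage 2: F_2 = 10^(1.44/10) = 1.393, G_2 = 10^(24.3/10) = 269.2
  Stage 3: F_3 = 10^(5.31/10) = 3.396, G_3 = 10^(−4.60/10) = 0.3467
  Stage 4: F_4 = 10^(6.39/10) = 4.355, G_4 = 10^(−6.39/10) = 0.2296
Friis cascade:
  F = 1.910 + (1.393 − 1)/0.5236 + (3.396 − 1)/140.9 + (4.355 − 1)/48.87 = 2.746
NF = 10 log₁₀(2.746) = 4.39 dB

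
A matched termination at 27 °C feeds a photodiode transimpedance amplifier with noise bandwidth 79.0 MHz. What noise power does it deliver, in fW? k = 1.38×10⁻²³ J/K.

327 fW

T = 27 °C + 273.15 = 300.15 K
P_n = kTB = 1.38×10⁻²³ × 300.15 × 7.90×10⁷ = 3.27×10⁻¹³ W = 327 fW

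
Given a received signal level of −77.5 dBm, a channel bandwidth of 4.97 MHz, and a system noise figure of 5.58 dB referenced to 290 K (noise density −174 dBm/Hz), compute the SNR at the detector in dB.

Noise floor: N = −174 + 10 log₁₀(B) + NF
10 log₁₀(4.97×10⁶) = 66.96 dB
N = −174 + 66.96 + 5.58 = −101.46 dBm
SNR = P_sig − N = −77.5 − (−101.46) = 23.96 dB → 24.0 dB

24.0 dB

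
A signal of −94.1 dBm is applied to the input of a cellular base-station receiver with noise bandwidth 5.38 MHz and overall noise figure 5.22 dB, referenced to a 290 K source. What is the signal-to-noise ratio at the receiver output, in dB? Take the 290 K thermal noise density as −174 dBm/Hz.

Noise floor: N = −174 + 10 log₁₀(B) + NF
10 log₁₀(5.38×10⁶) = 67.31 dB
N = −174 + 67.31 + 5.22 = −101.47 dBm
SNR = P_sig − N = −94.1 − (−101.47) = 7.37 dB → 7.4 dB

7.4 dB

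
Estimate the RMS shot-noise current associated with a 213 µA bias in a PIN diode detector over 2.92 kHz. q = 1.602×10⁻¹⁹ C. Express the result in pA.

I_n = √(2qI·B)
2qI·B = 2 × 1.602×10⁻¹⁹ × 2.13×10⁻⁴ × 2.92×10³ = 1.99×10⁻¹⁹ A²
I_n = √(1.99×10⁻¹⁹) = 4.46×10⁻¹⁰ A = 446 pA

446 pA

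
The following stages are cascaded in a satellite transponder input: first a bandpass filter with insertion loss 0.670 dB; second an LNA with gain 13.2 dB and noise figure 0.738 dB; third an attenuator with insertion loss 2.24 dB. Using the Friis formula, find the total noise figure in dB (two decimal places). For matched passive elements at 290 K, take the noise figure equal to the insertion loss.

Convert to linear (a loss of L dB is a gain of −L dB): F_i = 10^(NF_i/10), G_i = 10^(G_i,dB/10)
  Stage 1: F_1 = 10^(0.670/10) = 1.167, G_1 = 10^(−0.670/10) = 0.8570
  Stage 2: F_2 = 10^(0.738/10) = 1.185, G_2 = 10^(13.2/10) = 20.89
  Stage 3: F_3 = 10^(2.24/10) = 1.675, G_3 = 10^(−2.24/10) = 0.5970
Friis cascade:
  F = 1.167 + (1.185 − 1)/0.8570 + (1.675 − 1)/17.91 = 1.421
NF = 10 log₁₀(1.421) = 1.52 dB

1.52 dB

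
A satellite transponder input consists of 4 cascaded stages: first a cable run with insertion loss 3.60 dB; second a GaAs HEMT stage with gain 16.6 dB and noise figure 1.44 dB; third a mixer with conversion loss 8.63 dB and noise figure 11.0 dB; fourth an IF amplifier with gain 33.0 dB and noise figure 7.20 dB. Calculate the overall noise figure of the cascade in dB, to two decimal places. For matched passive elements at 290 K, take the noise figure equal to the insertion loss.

7.26 dB

Convert to linear (a loss of L dB is a gain of −L dB): F_i = 10^(NF_i/10), G_i = 10^(G_i,dB/10)
  Stage 1: F_1 = 10^(3.60/10) = 2.291, G_1 = 10^(−3.60/10) = 0.4365
  Stage 2: F_2 = 10^(1.44/10) = 1.393, G_2 = 10^(16.6/10) = 45.71
  Stage 3: F_3 = 10^(11.0/10) = 12.59, G_3 = 10^(−8.63/10) = 0.1371
  Stage 4: F_4 = 10^(7.20/10) = 5.248, G_4 = 10^(33.0/10) = 1995
Friis cascade:
  F = 2.291 + (1.393 − 1)/0.4365 + (12.59 − 1)/19.95 + (5.248 − 1)/2.735 = 5.325
NF = 10 log₁₀(5.325) = 7.26 dB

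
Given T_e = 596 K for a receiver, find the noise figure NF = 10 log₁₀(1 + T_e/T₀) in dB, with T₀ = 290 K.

4.85 dB

F = 1 + T_e/T₀ = 1 + 596/290 = 3.05517
NF = 10 log₁₀(3.05517) = 4.85 dB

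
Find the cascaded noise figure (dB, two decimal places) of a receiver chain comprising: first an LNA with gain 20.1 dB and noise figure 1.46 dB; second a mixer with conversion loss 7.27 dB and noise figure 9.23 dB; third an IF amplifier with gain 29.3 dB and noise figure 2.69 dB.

Convert to linear (a loss of L dB is a gain of −L dB): F_i = 10^(NF_i/10), G_i = 10^(G_i,dB/10)
  Stage 1: F_1 = 10^(1.46/10) = 1.400, G_1 = 10^(20.1/10) = 102.3
  Stage 2: F_2 = 10^(9.23/10) = 8.375, G_2 = 10^(−7.27/10) = 0.1875
  Stage 3: F_3 = 10^(2.69/10) = 1.858, G_3 = 10^(29.3/10) = 851.1
Friis cascade:
  F = 1.400 + (8.375 − 1)/102.3 + (1.858 − 1)/19.19 = 1.516
NF = 10 log₁₀(1.516) = 1.81 dB

1.81 dB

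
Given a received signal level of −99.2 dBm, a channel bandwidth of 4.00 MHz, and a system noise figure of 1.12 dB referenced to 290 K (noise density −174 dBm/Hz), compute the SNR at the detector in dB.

7.7 dB

Noise floor: N = −174 + 10 log₁₀(B) + NF
10 log₁₀(4.00×10⁶) = 66.02 dB
N = −174 + 66.02 + 1.12 = −106.86 dBm
SNR = P_sig − N = −99.2 − (−106.86) = 7.66 dB → 7.7 dB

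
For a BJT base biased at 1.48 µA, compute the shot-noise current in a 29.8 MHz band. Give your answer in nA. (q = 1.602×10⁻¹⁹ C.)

3.76 nA

I_n = √(2qI·B)
2qI·B = 2 × 1.602×10⁻¹⁹ × 1.48×10⁻⁶ × 2.98×10⁷ = 1.41×10⁻¹⁷ A²
I_n = √(1.41×10⁻¹⁷) = 3.76×10⁻⁹ A = 3.76 nA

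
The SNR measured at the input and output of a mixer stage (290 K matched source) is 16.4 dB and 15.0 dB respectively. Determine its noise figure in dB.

1.4 dB

NF (dB) = SNR_in(dB) − SNR_out(dB) when the source is at T₀
NF = 16.4 − 15.0 = 1.4 dB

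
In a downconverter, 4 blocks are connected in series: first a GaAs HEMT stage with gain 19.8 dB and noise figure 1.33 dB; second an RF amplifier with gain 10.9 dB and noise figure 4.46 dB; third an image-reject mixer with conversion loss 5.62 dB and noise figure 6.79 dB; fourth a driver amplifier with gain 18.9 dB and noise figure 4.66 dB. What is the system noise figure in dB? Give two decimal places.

Convert to linear (a loss of L dB is a gain of −L dB): F_i = 10^(NF_i/10), G_i = 10^(G_i,dB/10)
  Stage 1: F_1 = 10^(1.33/10) = 1.358, G_1 = 10^(19.8/10) = 95.50
  Stage 2: F_2 = 10^(4.46/10) = 2.793, G_2 = 10^(10.9/10) = 12.30
  Stage 3: F_3 = 10^(6.79/10) = 4.775, G_3 = 10^(−5.62/10) = 0.2742
  Stage 4: F_4 = 10^(4.66/10) = 2.924, G_4 = 10^(18.9/10) = 77.62
Friis cascade:
  F = 1.358 + (2.793 − 1)/95.50 + (4.775 − 1)/1175 + (2.924 − 1)/322.1 = 1.386
NF = 10 log₁₀(1.386) = 1.42 dB

1.42 dB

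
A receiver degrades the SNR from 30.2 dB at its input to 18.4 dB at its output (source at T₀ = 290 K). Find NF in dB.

NF (dB) = SNR_in(dB) − SNR_out(dB) when the source is at T₀
NF = 30.2 − 18.4 = 11.8 dB

11.8 dB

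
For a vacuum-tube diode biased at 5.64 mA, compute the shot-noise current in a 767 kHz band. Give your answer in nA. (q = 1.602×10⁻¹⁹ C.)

I_n = √(2qI·B)
2qI·B = 2 × 1.602×10⁻¹⁹ × 5.64×10⁻³ × 7.67×10⁵ = 1.39×10⁻¹⁵ A²
I_n = √(1.39×10⁻¹⁵) = 3.72×10⁻⁸ A = 37.2 nA

37.2 nA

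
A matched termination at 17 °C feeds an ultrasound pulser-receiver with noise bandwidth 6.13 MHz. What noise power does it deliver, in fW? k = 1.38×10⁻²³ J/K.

24.5 fW

T = 17 °C + 273.15 = 290.15 K
P_n = kTB = 1.38×10⁻²³ × 290.15 × 6.13×10⁶ = 2.45×10⁻¹⁴ W = 24.5 fW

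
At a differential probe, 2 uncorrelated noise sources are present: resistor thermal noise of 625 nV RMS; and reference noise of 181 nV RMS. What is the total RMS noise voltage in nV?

651 nV

Uncorrelated sources add in power (mean-square): V_tot = √(ΣV_i²)
V_tot = √[(6.25×10⁻⁷)² + (1.81×10⁻⁷)²] = 6.51×10⁻⁷ V = 651 nV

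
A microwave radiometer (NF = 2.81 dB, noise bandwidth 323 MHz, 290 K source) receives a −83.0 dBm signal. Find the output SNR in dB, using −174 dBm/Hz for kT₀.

3.1 dB

Noise floor: N = −174 + 10 log₁₀(B) + NF
10 log₁₀(3.23×10⁸) = 85.09 dB
N = −174 + 85.09 + 2.81 = −86.10 dBm
SNR = P_sig − N = −83.0 − (−86.10) = 3.10 dB → 3.1 dB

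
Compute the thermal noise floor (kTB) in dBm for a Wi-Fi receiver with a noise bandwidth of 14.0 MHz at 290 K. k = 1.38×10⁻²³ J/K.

P_n = kTB = 1.38×10⁻²³ × 290 × 1.40×10⁷ = 5.60×10⁻¹⁴ W
In dBm: 10 log₁₀(5.60×10⁻¹⁴ / 10⁻³) = −102.5 dBm

−102.5 dBm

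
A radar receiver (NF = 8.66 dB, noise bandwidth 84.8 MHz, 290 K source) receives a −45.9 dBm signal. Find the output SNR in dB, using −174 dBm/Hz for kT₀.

40.2 dB

Noise floor: N = −174 + 10 log₁₀(B) + NF
10 log₁₀(8.48×10⁷) = 79.28 dB
N = −174 + 79.28 + 8.66 = −86.06 dBm
SNR = P_sig − N = −45.9 − (−86.06) = 40.16 dB → 40.2 dB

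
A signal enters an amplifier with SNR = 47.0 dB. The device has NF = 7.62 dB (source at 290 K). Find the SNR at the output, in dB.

By definition F = SNR_in/SNR_out, so in dB: SNR_out = SNR_in − NF
SNR_out = 47.0 − 7.62 = 39.38 dB

39.38 dB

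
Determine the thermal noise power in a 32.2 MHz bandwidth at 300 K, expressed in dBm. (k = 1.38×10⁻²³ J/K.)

P_n = kTB = 1.38×10⁻²³ × 300 × 3.22×10⁷ = 1.33×10⁻¹³ W
In dBm: 10 log₁₀(1.33×10⁻¹³ / 10⁻³) = −98.8 dBm

−98.8 dBm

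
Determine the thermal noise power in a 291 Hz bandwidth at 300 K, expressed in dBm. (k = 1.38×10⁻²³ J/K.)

P_n = kTB = 1.38×10⁻²³ × 300 × 2.91×10² = 1.20×10⁻¹⁸ W
In dBm: 10 log₁₀(1.20×10⁻¹⁸ / 10⁻³) = −149.2 dBm

−149.2 dBm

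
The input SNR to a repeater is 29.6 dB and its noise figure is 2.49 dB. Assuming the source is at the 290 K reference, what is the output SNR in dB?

27.11 dB

By definition F = SNR_in/SNR_out, so in dB: SNR_out = SNR_in − NF
SNR_out = 29.6 − 2.49 = 27.11 dB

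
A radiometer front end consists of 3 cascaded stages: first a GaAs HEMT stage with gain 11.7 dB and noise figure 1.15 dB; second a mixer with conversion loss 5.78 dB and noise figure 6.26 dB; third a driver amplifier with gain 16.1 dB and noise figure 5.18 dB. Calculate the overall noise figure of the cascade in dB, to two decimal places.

3.24 dB

Convert to linear (a loss of L dB is a gain of −L dB): F_i = 10^(NF_i/10), G_i = 10^(G_i,dB/10)
  Stage 1: F_1 = 10^(1.15/10) = 1.303, G_1 = 10^(11.7/10) = 14.79
  Stage 2: F_2 = 10^(6.26/10) = 4.227, G_2 = 10^(−5.78/10) = 0.2642
  Stage 3: F_3 = 10^(5.18/10) = 3.296, G_3 = 10^(16.1/10) = 40.74
Friis cascade:
  F = 1.303 + (4.227 − 1)/14.79 + (3.296 − 1)/3.908 = 2.109
NF = 10 log₁₀(2.109) = 3.24 dB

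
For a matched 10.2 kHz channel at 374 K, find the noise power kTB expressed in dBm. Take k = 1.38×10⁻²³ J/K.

−132.8 dBm

P_n = kTB = 1.38×10⁻²³ × 374 × 1.02×10⁴ = 5.26×10⁻¹⁷ W
In dBm: 10 log₁₀(5.26×10⁻¹⁷ / 10⁻³) = −132.8 dBm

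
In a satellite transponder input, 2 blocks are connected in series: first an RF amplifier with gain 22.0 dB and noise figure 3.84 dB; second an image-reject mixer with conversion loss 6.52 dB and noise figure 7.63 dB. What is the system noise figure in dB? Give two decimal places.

Convert to linear (a loss of L dB is a gain of −L dB): F_i = 10^(NF_i/10), G_i = 10^(G_i,dB/10)
  Stage 1: F_1 = 10^(3.84/10) = 2.421, G_1 = 10^(22.0/10) = 158.5
  Stage 2: F_2 = 10^(7.63/10) = 5.794, G_2 = 10^(−6.52/10) = 0.2228
Friis cascade:
  F = 2.421 + (5.794 − 1)/158.5 = 2.451
NF = 10 log₁₀(2.451) = 3.89 dB

3.89 dB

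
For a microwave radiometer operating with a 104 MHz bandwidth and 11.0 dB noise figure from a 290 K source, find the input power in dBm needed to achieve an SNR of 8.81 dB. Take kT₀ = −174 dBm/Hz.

Sensitivity = −174 + 10 log₁₀(B) + NF + SNR_min
= −174 + 80.17 + 11.0 + 8.81
= −74.02 dBm → −74.0 dBm

−74.0 dBm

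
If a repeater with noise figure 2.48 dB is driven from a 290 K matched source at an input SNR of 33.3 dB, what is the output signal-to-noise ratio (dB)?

30.82 dB

By definition F = SNR_in/SNR_out, so in dB: SNR_out = SNR_in − NF
SNR_out = 33.3 − 2.48 = 30.82 dB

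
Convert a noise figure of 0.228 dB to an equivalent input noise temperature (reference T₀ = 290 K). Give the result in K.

15.6 K

F = 10^(0.228/10) = 1.0539
T_e = (F − 1)·T₀ = (1.0539 − 1) × 290 = 15.6 K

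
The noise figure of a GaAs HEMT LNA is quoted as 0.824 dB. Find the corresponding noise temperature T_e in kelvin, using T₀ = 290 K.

60.6 K

F = 10^(0.824/10) = 1.20893
T_e = (F − 1)·T₀ = (1.20893 − 1) × 290 = 60.6 K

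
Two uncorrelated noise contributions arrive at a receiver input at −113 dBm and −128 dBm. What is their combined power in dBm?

Convert to linear, add, convert back:
P₁ = 5.01×10⁻¹⁵ W, P₂ = 1.58×10⁻¹⁶ W
P_tot = 5.17×10⁻¹⁵ W → 10 log₁₀(P_tot / 10⁻³) = −112.9 dBm

−112.9 dBm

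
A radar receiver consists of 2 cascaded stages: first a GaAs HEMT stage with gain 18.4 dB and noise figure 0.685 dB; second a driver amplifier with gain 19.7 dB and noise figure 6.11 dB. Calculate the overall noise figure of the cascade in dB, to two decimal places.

0.85 dB

Convert to linear (a loss of L dB is a gain of −L dB): F_i = 10^(NF_i/10), G_i = 10^(G_i,dB/10)
  Stage 1: F_1 = 10^(0.685/10) = 1.171, G_1 = 10^(18.4/10) = 69.18
  Stage 2: F_2 = 10^(6.11/10) = 4.083, G_2 = 10^(19.7/10) = 93.33
Friis cascade:
  F = 1.171 + (4.083 − 1)/69.18 = 1.215
NF = 10 log₁₀(1.215) = 0.85 dB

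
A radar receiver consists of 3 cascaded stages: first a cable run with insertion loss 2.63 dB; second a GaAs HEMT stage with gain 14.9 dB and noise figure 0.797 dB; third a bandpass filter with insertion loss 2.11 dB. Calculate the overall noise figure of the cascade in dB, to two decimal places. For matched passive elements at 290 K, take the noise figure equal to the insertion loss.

Convert to linear (a loss of L dB is a gain of −L dB): F_i = 10^(NF_i/10), G_i = 10^(G_i,dB/10)
  Stage 1: F_1 = 10^(2.63/10) = 1.832, G_1 = 10^(−2.63/10) = 0.5458
  Stage 2: F_2 = 10^(0.797/10) = 1.201, G_2 = 10^(14.9/10) = 30.90
  Stage 3: F_3 = 10^(2.11/10) = 1.626, G_3 = 10^(−2.11/10) = 0.6152
Friis cascade:
  F = 1.832 + (1.201 − 1)/0.5458 + (1.626 − 1)/16.87 = 2.238
NF = 10 log₁₀(2.238) = 3.50 dB

3.50 dB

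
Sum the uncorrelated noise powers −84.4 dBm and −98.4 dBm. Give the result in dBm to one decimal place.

Convert to linear, add, convert back:
P₁ = 3.63×10⁻¹² W, P₂ = 1.45×10⁻¹³ W
P_tot = 3.78×10⁻¹² W → 10 log₁₀(P_tot / 10⁻³) = −84.2 dBm

−84.2 dBm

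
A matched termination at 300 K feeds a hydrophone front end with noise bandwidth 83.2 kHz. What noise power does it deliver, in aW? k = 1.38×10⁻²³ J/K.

344 aW

P_n = kTB = 1.38×10⁻²³ × 300 × 8.32×10⁴ = 3.44×10⁻¹⁶ W = 344 aW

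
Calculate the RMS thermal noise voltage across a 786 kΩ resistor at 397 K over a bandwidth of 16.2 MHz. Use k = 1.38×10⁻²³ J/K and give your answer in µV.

V_n = √(4kTRB)
4kTRB = 4 × 1.38×10⁻²³ × 397 × 7.86×10⁵ × 1.62×10⁷ = 2.79×10⁻⁷ V²
V_n = √(2.79×10⁻⁷) = 5.28×10⁻⁴ V = 528 µV

528 µV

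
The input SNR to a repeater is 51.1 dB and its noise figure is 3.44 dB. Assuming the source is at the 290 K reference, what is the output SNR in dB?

By definition F = SNR_in/SNR_out, so in dB: SNR_out = SNR_in − NF
SNR_out = 51.1 − 3.44 = 47.66 dB

47.66 dB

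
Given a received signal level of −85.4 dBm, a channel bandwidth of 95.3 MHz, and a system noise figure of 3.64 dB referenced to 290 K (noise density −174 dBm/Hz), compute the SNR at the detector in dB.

5.2 dB

Noise floor: N = −174 + 10 log₁₀(B) + NF
10 log₁₀(9.53×10⁷) = 79.79 dB
N = −174 + 79.79 + 3.64 = −90.57 dBm
SNR = P_sig − N = −85.4 − (−90.57) = 5.17 dB → 5.2 dB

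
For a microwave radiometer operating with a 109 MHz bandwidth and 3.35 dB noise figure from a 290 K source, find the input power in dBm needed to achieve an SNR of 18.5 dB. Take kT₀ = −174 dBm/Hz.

Sensitivity = −174 + 10 log₁₀(B) + NF + SNR_min
= −174 + 80.37 + 3.35 + 18.5
= −71.78 dBm → −71.8 dBm

−71.8 dBm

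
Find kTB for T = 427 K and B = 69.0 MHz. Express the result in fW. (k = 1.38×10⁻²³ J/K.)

407 fW

P_n = kTB = 1.38×10⁻²³ × 427 × 6.90×10⁷ = 4.07×10⁻¹³ W = 407 fW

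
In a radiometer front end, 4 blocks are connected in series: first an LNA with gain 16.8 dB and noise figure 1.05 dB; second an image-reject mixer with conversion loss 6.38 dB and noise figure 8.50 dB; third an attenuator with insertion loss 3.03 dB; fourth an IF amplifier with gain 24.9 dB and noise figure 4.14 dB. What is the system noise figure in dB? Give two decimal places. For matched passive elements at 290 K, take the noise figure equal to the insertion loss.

Convert to linear (a loss of L dB is a gain of −L dB): F_i = 10^(NF_i/10), G_i = 10^(G_i,dB/10)
  Stage 1: F_1 = 10^(1.05/10) = 1.274, G_1 = 10^(16.8/10) = 47.86
  Stage 2: F_2 = 10^(8.50/10) = 7.079, G_2 = 10^(−6.38/10) = 0.2301
  Stage 3: F_3 = 10^(3.03/10) = 2.009, G_3 = 10^(−3.03/10) = 0.4977
  Stage 4: F_4 = 10^(4.14/10) = 2.594, G_4 = 10^(24.9/10) = 309.0
Friis cascade:
  F = 1.274 + (7.079 − 1)/47.86 + (2.009 − 1)/11.02 + (2.594 − 1)/5.483 = 1.783
NF = 10 log₁₀(1.783) = 2.51 dB

2.51 dB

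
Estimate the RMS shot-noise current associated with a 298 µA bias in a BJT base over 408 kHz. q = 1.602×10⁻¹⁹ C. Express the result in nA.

I_n = √(2qI·B)
2qI·B = 2 × 1.602×10⁻¹⁹ × 2.98×10⁻⁴ × 4.08×10⁵ = 3.90×10⁻¹⁷ A²
I_n = √(3.90×10⁻¹⁷) = 6.24×10⁻⁹ A = 6.24 nA

6.24 nA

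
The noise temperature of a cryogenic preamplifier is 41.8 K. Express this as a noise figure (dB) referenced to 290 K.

F = 1 + T_e/T₀ = 1 + 41.8/290 = 1.14414
NF = 10 log₁₀(1.14414) = 0.585 dB

0.585 dB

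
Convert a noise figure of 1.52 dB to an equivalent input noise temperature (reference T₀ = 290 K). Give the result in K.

F = 10^(1.52/10) = 1.41906
T_e = (F − 1)·T₀ = (1.41906 − 1) × 290 = 122 K

122 K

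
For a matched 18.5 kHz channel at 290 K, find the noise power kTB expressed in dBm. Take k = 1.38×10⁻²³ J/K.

−131.3 dBm

P_n = kTB = 1.38×10⁻²³ × 290 × 1.85×10⁴ = 7.40×10⁻¹⁷ W
In dBm: 10 log₁₀(7.40×10⁻¹⁷ / 10⁻³) = −131.3 dBm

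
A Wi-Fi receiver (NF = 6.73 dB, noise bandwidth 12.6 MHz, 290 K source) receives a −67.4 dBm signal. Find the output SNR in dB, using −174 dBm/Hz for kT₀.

Noise floor: N = −174 + 10 log₁₀(B) + NF
10 log₁₀(1.26×10⁷) = 71 dB
N = −174 + 71 + 6.73 = −96.27 dBm
SNR = P_sig − N = −67.4 − (−96.27) = 28.87 dB → 28.9 dB

28.9 dB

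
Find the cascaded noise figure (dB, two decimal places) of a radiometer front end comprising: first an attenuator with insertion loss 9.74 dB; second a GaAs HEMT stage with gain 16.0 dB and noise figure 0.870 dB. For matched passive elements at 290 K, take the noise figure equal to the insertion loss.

10.61 dB

Convert to linear (a loss of L dB is a gain of −L dB): F_i = 10^(NF_i/10), G_i = 10^(G_i,dB/10)
  Stage 1: F_1 = 10^(9.74/10) = 9.419, G_1 = 10^(−9.74/10) = 0.1062
  Stage 2: F_2 = 10^(0.870/10) = 1.222, G_2 = 10^(16.0/10) = 39.81
Friis cascade:
  F = 9.419 + (1.222 − 1)/0.1062 = 11.51
NF = 10 log₁₀(11.51) = 10.61 dB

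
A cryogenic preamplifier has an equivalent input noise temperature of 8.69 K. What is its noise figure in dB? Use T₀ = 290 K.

F = 1 + T_e/T₀ = 1 + 8.69/290 = 1.02997
NF = 10 log₁₀(1.02997) = 0.128 dB

0.128 dB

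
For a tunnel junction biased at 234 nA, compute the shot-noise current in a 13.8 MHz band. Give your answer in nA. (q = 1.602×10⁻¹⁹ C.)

I_n = √(2qI·B)
2qI·B = 2 × 1.602×10⁻¹⁹ × 2.34×10⁻⁷ × 1.38×10⁷ = 1.03×10⁻¹⁸ A²
I_n = √(1.03×10⁻¹⁸) = 1.02×10⁻⁹ A = 1.02 nA

1.02 nA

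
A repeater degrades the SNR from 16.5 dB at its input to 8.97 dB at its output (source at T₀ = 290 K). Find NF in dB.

NF (dB) = SNR_in(dB) − SNR_out(dB) when the source is at T₀
NF = 16.5 − 8.97 = 7.53 dB

7.53 dB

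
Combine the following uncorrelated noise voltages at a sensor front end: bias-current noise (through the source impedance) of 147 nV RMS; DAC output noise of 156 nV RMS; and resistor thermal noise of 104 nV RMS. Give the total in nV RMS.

Uncorrelated sources add in power (mean-square): V_tot = √(ΣV_i²)
V_tot = √[(1.47×10⁻⁷)² + (1.56×10⁻⁷)² + (1.04×10⁻⁷)²] = 2.38×10⁻⁷ V = 238 nV

238 nV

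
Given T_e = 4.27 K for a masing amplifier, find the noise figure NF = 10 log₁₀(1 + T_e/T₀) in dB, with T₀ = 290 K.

0.063 dB

F = 1 + T_e/T₀ = 1 + 4.27/290 = 1.01472
NF = 10 log₁₀(1.01472) = 0.063 dB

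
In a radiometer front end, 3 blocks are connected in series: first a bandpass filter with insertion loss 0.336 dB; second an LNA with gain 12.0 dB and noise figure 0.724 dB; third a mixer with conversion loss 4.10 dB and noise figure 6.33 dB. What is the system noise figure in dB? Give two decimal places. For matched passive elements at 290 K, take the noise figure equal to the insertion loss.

1.76 dB

Convert to linear (a loss of L dB is a gain of −L dB): F_i = 10^(NF_i/10), G_i = 10^(G_i,dB/10)
  Stage 1: F_1 = 10^(0.336/10) = 1.080, G_1 = 10^(−0.336/10) = 0.9256
  Stage 2: F_2 = 10^(0.724/10) = 1.181, G_2 = 10^(12.0/10) = 15.85
  Stage 3: F_3 = 10^(6.33/10) = 4.295, G_3 = 10^(−4.10/10) = 0.3890
Friis cascade:
  F = 1.080 + (1.181 − 1)/0.9256 + (4.295 − 1)/14.67 = 1.501
NF = 10 log₁₀(1.501) = 1.76 dB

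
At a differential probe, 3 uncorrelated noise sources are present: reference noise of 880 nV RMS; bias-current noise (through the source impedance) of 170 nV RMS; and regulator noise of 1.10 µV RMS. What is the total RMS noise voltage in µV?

Uncorrelated sources add in power (mean-square): V_tot = √(ΣV_i²)
V_tot = √[(8.80×10⁻⁷)² + (1.70×10⁻⁷)² + (1.10×10⁻⁶)²] = 1.42×10⁻⁶ V = 1.42 µV

1.42 µV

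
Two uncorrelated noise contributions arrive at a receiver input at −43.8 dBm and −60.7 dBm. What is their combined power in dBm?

Convert to linear, add, convert back:
P₁ = 4.17×10⁻⁸ W, P₂ = 8.51×10⁻¹⁰ W
P_tot = 4.25×10⁻⁸ W → 10 log₁₀(P_tot / 10⁻³) = −43.7 dBm

−43.7 dBm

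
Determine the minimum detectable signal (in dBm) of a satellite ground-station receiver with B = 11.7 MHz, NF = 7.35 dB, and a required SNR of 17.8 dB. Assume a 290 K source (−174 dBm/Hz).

Sensitivity = −174 + 10 log₁₀(B) + NF + SNR_min
= −174 + 70.68 + 7.35 + 17.8
= −78.17 dBm → −78.2 dBm

−78.2 dBm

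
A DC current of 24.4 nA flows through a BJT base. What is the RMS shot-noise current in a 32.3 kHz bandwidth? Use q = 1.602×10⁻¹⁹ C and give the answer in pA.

I_n = √(2qI·B)
2qI·B = 2 × 1.602×10⁻¹⁹ × 2.44×10⁻⁸ × 3.23×10⁴ = 2.53×10⁻²² A²
I_n = √(2.53×10⁻²²) = 1.59×10⁻¹¹ A = 15.9 pA

15.9 pA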